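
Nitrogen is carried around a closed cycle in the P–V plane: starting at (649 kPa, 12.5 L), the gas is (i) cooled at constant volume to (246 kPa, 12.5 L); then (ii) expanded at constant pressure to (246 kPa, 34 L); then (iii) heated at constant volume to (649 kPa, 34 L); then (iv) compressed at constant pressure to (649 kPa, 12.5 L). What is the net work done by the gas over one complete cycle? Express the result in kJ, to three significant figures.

W_net ≈ -8.66 kJ

Constant-volume legs do no work.
W(ii) = (246)(34 − 12.5) = 5289 J; W(iv) = (649)(12.5 − 34) = -13954 J.
W_net = 5289 − 13954 = -8664 J (the counter-clockwise enclosed area).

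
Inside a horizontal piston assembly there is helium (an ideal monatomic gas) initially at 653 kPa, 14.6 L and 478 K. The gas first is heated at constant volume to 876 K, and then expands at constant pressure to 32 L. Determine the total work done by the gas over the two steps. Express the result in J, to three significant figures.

Step 1 (isochoric): W = 0 (constant volume).
After step 1: P = 1197 kPa (V unchanged).
Step 2 (isobaric): W = PΔV = (1197 kPa)(32 − 14.6 L) = 20823 J.
W_total = 0 + 20823 = 20823 J.

W_total ≈ 20800 J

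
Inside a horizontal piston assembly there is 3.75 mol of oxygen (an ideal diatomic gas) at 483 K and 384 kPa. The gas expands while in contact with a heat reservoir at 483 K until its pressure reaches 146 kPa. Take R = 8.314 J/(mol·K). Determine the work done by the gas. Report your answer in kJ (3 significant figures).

W ≈ 14.6 kJ

Isothermal process: W = nRT ln(V₂/V₁) = nRT ln(P₁/P₂).
W = (3.75)(8.314)(483) × ln(384/146)
  = 15059 × ln(2.63) = 15059 × 0.967
W_by_gas = 14562 J.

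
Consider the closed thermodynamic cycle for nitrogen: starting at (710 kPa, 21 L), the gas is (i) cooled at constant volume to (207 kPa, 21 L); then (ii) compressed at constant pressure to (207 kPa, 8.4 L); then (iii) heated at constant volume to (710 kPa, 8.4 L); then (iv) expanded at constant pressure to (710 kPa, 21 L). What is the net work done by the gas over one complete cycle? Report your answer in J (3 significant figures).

W_net ≈ 6340 J

Constant-volume legs do no work.
W(ii) = (207)(8.4 − 21) = -2608 J; W(iv) = (710)(21 − 8.4) = 8946 J.
W_net = -2608 + 8946 = 6338 J (the clockwise enclosed area).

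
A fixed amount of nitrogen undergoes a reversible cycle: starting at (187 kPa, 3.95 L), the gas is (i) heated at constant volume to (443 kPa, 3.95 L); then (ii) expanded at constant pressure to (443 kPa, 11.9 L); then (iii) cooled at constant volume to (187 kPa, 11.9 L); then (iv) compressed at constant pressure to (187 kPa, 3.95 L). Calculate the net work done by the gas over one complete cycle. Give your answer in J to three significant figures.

W_net ≈ 2040 J

Constant-volume legs do no work.
W(ii) = (443)(11.9 − 3.95) = 3522 J; W(iv) = (187)(3.95 − 11.9) = -1487 J.
W_net = 3522 − 1487 = 2035 J (the clockwise enclosed area).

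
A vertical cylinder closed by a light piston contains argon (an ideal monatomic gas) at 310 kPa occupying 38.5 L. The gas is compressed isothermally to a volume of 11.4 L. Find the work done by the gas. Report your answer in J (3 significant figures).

Isothermal: W = nRT ln(V₂/V₁) = P₁V₁ ln(V₂/V₁).
P₁V₁ = (310 kPa)(38.5 L) = 11935 J.
W = 11935 × ln(11.4/38.5) = 11935 × -1.217
W_by_gas = -14525 J.

W ≈ -14500 J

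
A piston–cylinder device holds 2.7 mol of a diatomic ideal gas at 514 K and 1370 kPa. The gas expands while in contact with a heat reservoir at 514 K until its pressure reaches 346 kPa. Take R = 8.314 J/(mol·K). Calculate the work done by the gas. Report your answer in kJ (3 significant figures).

W ≈ 15.9 kJ

Isothermal process: W = nRT ln(V₂/V₁) = nRT ln(P₁/P₂).
W = (2.7)(8.314)(514) × ln(1370/346)
  = 11538 × ln(3.96) = 11538 × 1.376
W_by_gas = 15878 J.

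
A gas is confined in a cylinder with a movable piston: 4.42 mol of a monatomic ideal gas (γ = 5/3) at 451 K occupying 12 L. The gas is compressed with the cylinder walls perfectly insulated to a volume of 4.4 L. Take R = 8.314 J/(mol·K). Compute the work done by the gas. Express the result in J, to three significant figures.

W ≈ -23700 J

Adiabatic: TV^(γ−1) = const with γ = 5/3.
T₂ = T₁ (V₁/V₂)^(γ−1) = 451 × (12/4.4)^0.667 = 451 × 1.952 = 880.4 K.
W_by = nCᵥ(T₁ − T₂) = (4.42)(12.47)(451 − 880.4) = -23667 J.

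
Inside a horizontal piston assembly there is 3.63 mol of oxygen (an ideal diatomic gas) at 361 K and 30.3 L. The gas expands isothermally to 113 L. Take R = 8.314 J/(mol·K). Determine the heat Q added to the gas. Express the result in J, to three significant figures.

Isothermal ⇒ ΔU = 0, so Q = W = nRT ln(V₂/V₁).
Q = (3.63)(8.314)(361) ln(113/30.3) = 10895 × 1.316 = 14340 J.

Q ≈ 14300 J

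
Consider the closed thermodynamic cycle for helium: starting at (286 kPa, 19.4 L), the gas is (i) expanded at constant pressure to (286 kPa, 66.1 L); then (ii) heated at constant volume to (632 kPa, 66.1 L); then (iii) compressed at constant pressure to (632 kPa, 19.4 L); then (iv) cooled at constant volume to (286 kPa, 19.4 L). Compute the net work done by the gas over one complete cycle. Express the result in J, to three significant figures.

W_net ≈ -16200 J

Constant-volume legs do no work.
W(i) = (286)(66.1 − 19.4) = 13356 J; W(iii) = (632)(19.4 − 66.1) = -29514 J.
W_net = 13356 − 29514 = -16158 J (the counter-clockwise enclosed area).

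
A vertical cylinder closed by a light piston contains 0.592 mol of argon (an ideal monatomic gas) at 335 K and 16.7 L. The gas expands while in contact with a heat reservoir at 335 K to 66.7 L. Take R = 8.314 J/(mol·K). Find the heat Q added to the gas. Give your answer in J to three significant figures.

Q ≈ 2280 J

Isothermal ⇒ ΔU = 0, so Q = W = nRT ln(V₂/V₁).
Q = (0.592)(8.314)(335) ln(66.7/16.7) = 1649 × 1.385 = 2283 J.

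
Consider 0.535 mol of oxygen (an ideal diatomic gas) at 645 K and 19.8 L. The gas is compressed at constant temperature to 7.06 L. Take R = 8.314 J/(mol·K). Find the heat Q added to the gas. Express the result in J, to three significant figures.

Isothermal ⇒ ΔU = 0, so Q = W = nRT ln(V₂/V₁).
Q = (0.535)(8.314)(645) ln(7.06/19.8) = 2869 × -1.031 = -2959 J.

Q ≈ -2960 J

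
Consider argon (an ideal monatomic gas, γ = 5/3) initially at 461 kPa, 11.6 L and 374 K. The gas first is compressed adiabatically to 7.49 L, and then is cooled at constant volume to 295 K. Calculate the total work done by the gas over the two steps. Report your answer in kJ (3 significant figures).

Step 1 (adiabatic): W = (P₁V₁ − P₂V₂)/(γ−1) = (5348 − 7158)/0.667 = -2716 J.
Step 2 (isochoric): W = 0 (constant volume).
W_total = -2716 + 0 = -2716 J.

W_total ≈ -2.72 kJ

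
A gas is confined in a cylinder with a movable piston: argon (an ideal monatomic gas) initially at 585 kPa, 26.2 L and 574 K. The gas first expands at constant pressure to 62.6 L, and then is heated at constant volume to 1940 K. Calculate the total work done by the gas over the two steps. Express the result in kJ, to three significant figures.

Step 1 (isobaric): W = PΔV = (585 kPa)(62.6 − 26.2 L) = 21294 J.
Step 2 (isochoric): W = 0 (constant volume).
W_total = 21294 + 0 = 21294 J.

W_total ≈ 21.3 kJ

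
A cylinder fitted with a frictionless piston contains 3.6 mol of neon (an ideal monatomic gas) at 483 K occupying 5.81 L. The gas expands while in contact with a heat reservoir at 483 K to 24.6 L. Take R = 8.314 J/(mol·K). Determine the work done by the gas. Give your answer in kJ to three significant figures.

W ≈ 20.9 kJ

Isothermal: W = nRT ln(V₂/V₁).
W = (3.6)(8.314)(483) × ln(24.6/5.81)
  = 14456 × 1.443
W_by_gas = 20863 J.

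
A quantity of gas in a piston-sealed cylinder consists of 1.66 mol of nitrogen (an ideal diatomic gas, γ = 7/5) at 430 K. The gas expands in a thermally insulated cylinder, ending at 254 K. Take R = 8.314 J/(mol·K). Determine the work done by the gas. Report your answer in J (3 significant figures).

W ≈ 6070 J

Adiabatic ⇒ Q = 0, so W_by = −ΔU = nCᵥ(T₁ − T₂).
Cᵥ = 5R/2 = 20.79 J/(mol·K).
W = (1.66)(20.79)(430 − 254) = 6073 J.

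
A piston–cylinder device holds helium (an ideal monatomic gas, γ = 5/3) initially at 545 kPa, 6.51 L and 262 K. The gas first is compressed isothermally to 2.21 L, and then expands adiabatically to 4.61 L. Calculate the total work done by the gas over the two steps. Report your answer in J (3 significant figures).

W_total ≈ -1770 J

Step 1 (isothermal): W = P₁V₁ ln(V₂/V₁) = (3548) ln(2.21/6.51) = -3833 J.
After step 1: P = 1605 kPa, V = 2.21 L, T = 262 K.
Step 2 (adiabatic): W = (P₁V₁ − P₂V₂)/(γ−1) = (3548 − 2173)/0.667 = 2062 J.
W_total = -3833 + 2062 = -1771 J.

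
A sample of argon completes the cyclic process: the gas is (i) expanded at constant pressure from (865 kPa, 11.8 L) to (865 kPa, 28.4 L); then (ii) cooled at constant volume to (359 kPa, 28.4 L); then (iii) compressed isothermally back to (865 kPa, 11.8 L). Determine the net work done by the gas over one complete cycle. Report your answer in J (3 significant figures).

W_net ≈ 5400 J

Leg (i): W = PΔV = (865)(28.4 − 11.8) = 14359 J.
Leg (ii): W = 0.
Leg (iii): W = PᵢVᵢ ln(V_f/Vᵢ) = (10196) ln(11.8/28.4) = -8955 J.
W_net = 14359 − 8955 = 5404 J.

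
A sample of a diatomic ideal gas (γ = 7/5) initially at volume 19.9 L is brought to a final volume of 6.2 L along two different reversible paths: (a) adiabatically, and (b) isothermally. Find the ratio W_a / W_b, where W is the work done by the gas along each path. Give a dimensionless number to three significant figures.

Path (a) adiabatic: W = P₁V₁(1 − (V₁/V₂)^(γ−1))/(γ−1) → W_a/(P₁V₁) = -1.486.
Path (b) isothermal: W = P₁V₁ ln(V₂/V₁) → W_b/(P₁V₁) = -1.166.
W_a / W_b = -1.486 / -1.166 = 1.274.

W_a / W_b ≈ 1.27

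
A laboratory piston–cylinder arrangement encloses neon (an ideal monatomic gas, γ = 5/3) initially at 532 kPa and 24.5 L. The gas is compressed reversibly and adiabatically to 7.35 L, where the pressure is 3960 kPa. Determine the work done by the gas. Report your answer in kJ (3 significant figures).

Adiabatic: W = (P₁V₁ − P₂V₂)/(γ − 1) with γ = 5/3.
P₁V₁ = 13034 J, P₂V₂ = 29106 J.
W = (13034 − 29106) / 0.6667 = -24108 J.

W ≈ -24.1 kJ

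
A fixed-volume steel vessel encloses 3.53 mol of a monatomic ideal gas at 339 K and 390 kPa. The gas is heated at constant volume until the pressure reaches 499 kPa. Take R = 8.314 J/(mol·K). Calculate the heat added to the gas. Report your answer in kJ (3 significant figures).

Q ≈ 4.17 kJ

Constant volume ⇒ W = 0, so Q = ΔU = nCᵥΔT with Cᵥ = 3R/2 = 12.47 J/(mol·K).
At constant V, T₂/T₁ = P₂/P₁ ⇒ ΔT = T₁(P₂/P₁ − 1) = 339·(499/390 − 1) = 94.75 K.
ΔU = (3.53)(12.47)(94.75) = 4171 J.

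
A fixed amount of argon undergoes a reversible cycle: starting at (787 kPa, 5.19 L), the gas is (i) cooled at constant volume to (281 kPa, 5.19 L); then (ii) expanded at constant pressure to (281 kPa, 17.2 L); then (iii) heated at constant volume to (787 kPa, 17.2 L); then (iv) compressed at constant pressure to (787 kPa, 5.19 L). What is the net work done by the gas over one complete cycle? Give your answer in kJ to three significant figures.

W_net ≈ -6.08 kJ

Constant-volume legs do no work.
W(ii) = (281)(17.2 − 5.19) = 3375 J; W(iv) = (787)(5.19 − 17.2) = -9452 J.
W_net = 3375 − 9452 = -6077 J (the counter-clockwise enclosed area).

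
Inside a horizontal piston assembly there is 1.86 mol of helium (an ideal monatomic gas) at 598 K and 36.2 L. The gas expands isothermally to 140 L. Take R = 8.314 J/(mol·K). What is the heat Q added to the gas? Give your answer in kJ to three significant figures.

Isothermal ⇒ ΔU = 0, so Q = W = nRT ln(V₂/V₁).
Q = (1.86)(8.314)(598) ln(140/36.2) = 9247 × 1.353 = 12508 J.

Q ≈ 12.5 kJ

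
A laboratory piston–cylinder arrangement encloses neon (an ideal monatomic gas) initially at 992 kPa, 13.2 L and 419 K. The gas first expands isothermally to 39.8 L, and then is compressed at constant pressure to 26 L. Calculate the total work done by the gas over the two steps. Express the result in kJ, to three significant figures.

Step 1 (isothermal): W = P₁V₁ ln(V₂/V₁) = (13094) ln(39.8/13.2) = 14452 J.
After step 1: P = 329 kPa, V = 39.8 L, T = 419 K.
Step 2 (isobaric): W = PΔV = (329 kPa)(26 − 39.8 L) = -4540 J.
W_total = 14452 − 4540 = 9911 J.

W_total ≈ 9.91 kJ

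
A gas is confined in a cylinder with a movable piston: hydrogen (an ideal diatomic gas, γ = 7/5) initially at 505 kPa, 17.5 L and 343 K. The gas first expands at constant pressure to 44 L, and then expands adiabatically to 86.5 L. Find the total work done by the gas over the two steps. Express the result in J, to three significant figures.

Step 1 (isobaric): W = PΔV = (505 kPa)(44 − 17.5 L) = 13382 J.
After step 1: P = 505 kPa, V = 44 L, T = 862.4 K.
Step 2 (adiabatic): W = (P₁V₁ − P₂V₂)/(γ−1) = (22220 − 16956)/0.4 = 13160 J.
W_total = 13382 + 13160 = 26543 J.

W_total ≈ 26500 J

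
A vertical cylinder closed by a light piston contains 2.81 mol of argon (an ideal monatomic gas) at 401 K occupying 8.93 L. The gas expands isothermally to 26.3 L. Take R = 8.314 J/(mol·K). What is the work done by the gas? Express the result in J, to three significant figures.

Isothermal: W = nRT ln(V₂/V₁).
W = (2.81)(8.314)(401) × ln(26.3/8.93)
  = 9368 × 1.08
W_by_gas = 10119 J.

W ≈ 10100 J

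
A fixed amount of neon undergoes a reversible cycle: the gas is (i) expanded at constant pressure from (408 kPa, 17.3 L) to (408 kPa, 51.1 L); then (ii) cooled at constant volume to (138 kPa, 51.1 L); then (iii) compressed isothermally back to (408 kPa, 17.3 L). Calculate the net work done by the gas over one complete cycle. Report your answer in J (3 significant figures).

W_net ≈ 6150 J

Leg (i): W = PΔV = (408)(51.1 − 17.3) = 13790 J.
Leg (ii): W = 0.
Leg (iii): W = PᵢVᵢ ln(V_f/Vᵢ) = (7052) ln(17.3/51.1) = -7638 J.
W_net = 13790 − 7638 = 6153 J.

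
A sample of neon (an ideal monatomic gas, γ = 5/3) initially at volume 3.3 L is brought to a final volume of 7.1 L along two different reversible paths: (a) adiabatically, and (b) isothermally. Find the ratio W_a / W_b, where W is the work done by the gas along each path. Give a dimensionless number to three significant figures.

W_a / W_b ≈ 0.783

Path (a) adiabatic: W = P₁V₁(1 − (V₁/V₂)^(γ−1))/(γ−1) → W_a/(P₁V₁) = 0.6.
Path (b) isothermal: W = P₁V₁ ln(V₂/V₁) → W_b/(P₁V₁) = 0.7662.
W_a / W_b = 0.6 / 0.7662 = 0.7831.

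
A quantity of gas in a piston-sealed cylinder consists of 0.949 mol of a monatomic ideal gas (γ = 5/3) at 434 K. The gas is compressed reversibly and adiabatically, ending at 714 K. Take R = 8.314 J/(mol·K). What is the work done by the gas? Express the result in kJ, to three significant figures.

W ≈ -3.31 kJ

Adiabatic ⇒ Q = 0, so W_by = −ΔU = nCᵥ(T₁ − T₂).
Cᵥ = 3R/2 = 12.47 J/(mol·K).
W = (0.949)(12.47)(434 − 714) = -3314 J.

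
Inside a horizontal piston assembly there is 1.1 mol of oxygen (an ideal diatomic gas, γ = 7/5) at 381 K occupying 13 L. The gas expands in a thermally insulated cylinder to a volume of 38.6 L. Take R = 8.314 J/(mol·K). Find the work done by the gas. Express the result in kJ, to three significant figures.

W ≈ 3.07 kJ

Adiabatic: TV^(γ−1) = const with γ = 7/5.
T₂ = T₁ (V₁/V₂)^(γ−1) = 381 × (13/38.6)^0.4 = 381 × 0.6471 = 246.5 K.
W_by = nCᵥ(T₁ − T₂) = (1.1)(20.79)(381 − 246.5) = 3074 J.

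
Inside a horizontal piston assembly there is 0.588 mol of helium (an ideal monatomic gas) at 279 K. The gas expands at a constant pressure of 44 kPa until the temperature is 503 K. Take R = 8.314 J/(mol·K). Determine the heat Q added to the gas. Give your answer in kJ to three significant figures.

Isobaric: W = nRΔT = (0.588)(8.314)(224) = 1095 J.
ΔU = nCᵥΔT with Cᵥ = 3R/2: ΔU = (0.588)(12.47)(224) = 1643 J.
Q = ΔU + W = 1643 + 1095 = 2738 J.

Q ≈ 2.74 kJ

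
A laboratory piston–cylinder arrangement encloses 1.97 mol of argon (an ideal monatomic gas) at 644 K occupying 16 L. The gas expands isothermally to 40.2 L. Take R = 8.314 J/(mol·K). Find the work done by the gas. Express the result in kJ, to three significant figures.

W ≈ 9.72 kJ

Isothermal: W = nRT ln(V₂/V₁).
W = (1.97)(8.314)(644) × ln(40.2/16)
  = 10548 × 0.9213
W_by_gas = 9717 J.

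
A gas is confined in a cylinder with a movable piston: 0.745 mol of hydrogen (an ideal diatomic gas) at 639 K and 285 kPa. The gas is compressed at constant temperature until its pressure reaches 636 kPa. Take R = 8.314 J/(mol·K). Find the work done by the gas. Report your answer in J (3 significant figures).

Isothermal process: W = nRT ln(V₂/V₁) = nRT ln(P₁/P₂).
W = (0.745)(8.314)(639) × ln(285/636)
  = 3958 × ln(0.4481) = 3958 × -0.8027
W_by_gas = -3177 J.

W ≈ -3180 J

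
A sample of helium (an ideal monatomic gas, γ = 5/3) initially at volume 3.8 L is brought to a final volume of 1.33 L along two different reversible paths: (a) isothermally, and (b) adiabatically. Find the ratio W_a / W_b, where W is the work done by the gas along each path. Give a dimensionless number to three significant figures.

Path (a) isothermal: W = P₁V₁ ln(V₂/V₁) → W_a/(P₁V₁) = -1.05.
Path (b) adiabatic: W = P₁V₁(1 − (V₁/V₂)^(γ−1))/(γ−1) → W_b/(P₁V₁) = -1.52.
W_a / W_b = -1.05 / -1.52 = 0.6905.

W_a / W_b ≈ 0.691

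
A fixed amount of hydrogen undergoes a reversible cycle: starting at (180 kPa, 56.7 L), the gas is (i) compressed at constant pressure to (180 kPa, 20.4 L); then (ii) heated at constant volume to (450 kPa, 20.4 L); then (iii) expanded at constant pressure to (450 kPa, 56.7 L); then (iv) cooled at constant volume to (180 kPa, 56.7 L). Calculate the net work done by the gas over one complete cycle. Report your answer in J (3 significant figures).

W_net ≈ 9800 J

Constant-volume legs do no work.
W(i) = (180)(20.4 − 56.7) = -6534 J; W(iii) = (450)(56.7 − 20.4) = 16335 J.
W_net = -6534 + 16335 = 9801 J (the clockwise enclosed area).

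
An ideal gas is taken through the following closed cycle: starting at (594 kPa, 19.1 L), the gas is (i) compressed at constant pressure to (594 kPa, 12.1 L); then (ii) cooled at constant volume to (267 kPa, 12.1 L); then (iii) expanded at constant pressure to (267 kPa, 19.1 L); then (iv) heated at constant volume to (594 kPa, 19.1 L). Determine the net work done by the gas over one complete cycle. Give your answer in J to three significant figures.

W_net ≈ -2290 J

Constant-volume legs do no work.
W(i) = (594)(12.1 − 19.1) = -4158 J; W(iii) = (267)(19.1 − 12.1) = 1869 J.
W_net = -4158 + 1869 = -2289 J (the counter-clockwise enclosed area).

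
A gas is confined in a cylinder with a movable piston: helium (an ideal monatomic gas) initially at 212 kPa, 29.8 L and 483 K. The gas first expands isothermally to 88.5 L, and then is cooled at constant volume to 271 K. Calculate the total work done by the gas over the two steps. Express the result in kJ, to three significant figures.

W_total ≈ 6.88 kJ

Step 1 (isothermal): W = P₁V₁ ln(V₂/V₁) = (6318) ln(88.5/29.8) = 6877 J.
Step 2 (isochoric): W = 0 (constant volume).
W_total = 6877 + 0 = 6877 J.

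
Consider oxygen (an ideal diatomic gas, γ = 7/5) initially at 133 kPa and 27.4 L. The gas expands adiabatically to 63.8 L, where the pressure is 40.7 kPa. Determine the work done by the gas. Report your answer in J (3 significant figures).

W ≈ 2620 J

Adiabatic: W = (P₁V₁ − P₂V₂)/(γ − 1) with γ = 7/5.
P₁V₁ = 3644 J, P₂V₂ = 2597 J.
W = (3644 − 2597) / 0.4 = 2619 J.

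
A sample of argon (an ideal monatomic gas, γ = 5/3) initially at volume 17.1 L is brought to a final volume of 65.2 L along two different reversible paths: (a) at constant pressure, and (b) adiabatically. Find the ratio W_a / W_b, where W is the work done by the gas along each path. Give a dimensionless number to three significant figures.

W_a / W_b ≈ 3.18

Path (a) isobaric: W = P₁(V₂ − V₁) → W_a/(P₁V₁) = 2.813.
Path (b) adiabatic: W = P₁V₁(1 − (V₁/V₂)^(γ−1))/(γ−1) → W_b/(P₁V₁) = 0.8854.
W_a / W_b = 2.813 / 0.8854 = 3.177.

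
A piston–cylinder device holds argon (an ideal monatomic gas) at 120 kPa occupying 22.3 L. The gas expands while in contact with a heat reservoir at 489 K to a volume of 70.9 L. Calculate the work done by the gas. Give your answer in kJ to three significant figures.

Isothermal: W = nRT ln(V₂/V₁) = P₁V₁ ln(V₂/V₁).
P₁V₁ = (120 kPa)(22.3 L) = 2676 J.
W = 2676 × ln(70.9/22.3) = 2676 × 1.157
W_by_gas = 3095 J.

W ≈ 3.10 kJ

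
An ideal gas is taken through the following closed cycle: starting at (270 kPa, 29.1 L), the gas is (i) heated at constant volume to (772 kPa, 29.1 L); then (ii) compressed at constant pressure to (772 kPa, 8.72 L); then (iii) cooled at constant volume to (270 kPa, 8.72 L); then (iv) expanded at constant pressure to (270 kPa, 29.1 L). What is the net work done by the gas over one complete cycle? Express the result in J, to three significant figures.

Constant-volume legs do no work.
W(ii) = (772)(8.72 − 29.1) = -15733 J; W(iv) = (270)(29.1 − 8.72) = 5503 J.
W_net = -15733 + 5503 = -10231 J (the counter-clockwise enclosed area).

W_net ≈ -10200 J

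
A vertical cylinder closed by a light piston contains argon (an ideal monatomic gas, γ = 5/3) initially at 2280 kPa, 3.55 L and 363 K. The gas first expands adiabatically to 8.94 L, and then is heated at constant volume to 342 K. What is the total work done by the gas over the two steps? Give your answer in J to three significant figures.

Step 1 (adiabatic): W = (P₁V₁ − P₂V₂)/(γ−1) = (8094 − 4373)/0.667 = 5582 J.
Step 2 (isochoric): W = 0 (constant volume).
W_total = 5582 + 0 = 5582 J.

W_total ≈ 5580 J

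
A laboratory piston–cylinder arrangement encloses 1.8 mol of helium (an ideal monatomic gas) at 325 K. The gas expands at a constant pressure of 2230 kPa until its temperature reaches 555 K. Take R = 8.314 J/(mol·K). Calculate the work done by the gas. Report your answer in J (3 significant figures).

Isobaric: W = P ΔV = nR ΔT.
W = (1.8)(8.314)(555 − 325) = 3442 J.

W ≈ 3440 J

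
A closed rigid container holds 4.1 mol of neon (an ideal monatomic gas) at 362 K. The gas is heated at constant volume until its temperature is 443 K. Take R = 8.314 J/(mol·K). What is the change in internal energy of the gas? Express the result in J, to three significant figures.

ΔU ≈ 4140 J

Constant volume ⇒ W = 0, so Q = ΔU = nCᵥΔT with Cᵥ = 3R/2 = 12.47 J/(mol·K).
ΔU = (4.1)(12.47)(443 − 362) = 4142 J.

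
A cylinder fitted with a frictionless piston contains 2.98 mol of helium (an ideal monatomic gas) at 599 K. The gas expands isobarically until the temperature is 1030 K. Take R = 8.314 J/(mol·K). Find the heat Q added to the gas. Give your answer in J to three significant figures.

Q ≈ 26700 J

Isobaric: W = nRΔT = (2.98)(8.314)(431) = 10678 J.
ΔU = nCᵥΔT with Cᵥ = 3R/2: ΔU = (2.98)(12.47)(431) = 16018 J.
Q = ΔU + W = 16018 + 10678 = 26696 J.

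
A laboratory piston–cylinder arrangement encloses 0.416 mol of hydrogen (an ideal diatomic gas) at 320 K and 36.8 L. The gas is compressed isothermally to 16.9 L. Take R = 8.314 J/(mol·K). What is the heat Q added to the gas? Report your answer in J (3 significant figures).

Q ≈ -861 J

Isothermal ⇒ ΔU = 0, so Q = W = nRT ln(V₂/V₁).
Q = (0.416)(8.314)(320) ln(16.9/36.8) = 1107 × -0.7782 = -861.3 J.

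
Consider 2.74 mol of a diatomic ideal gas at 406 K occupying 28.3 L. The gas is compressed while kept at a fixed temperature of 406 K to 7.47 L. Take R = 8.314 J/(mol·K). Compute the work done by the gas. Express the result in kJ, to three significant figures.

W ≈ -12.3 kJ

Isothermal: W = nRT ln(V₂/V₁).
W = (2.74)(8.314)(406) × ln(7.47/28.3)
  = 9249 × -1.332
W_by_gas = -12319 J.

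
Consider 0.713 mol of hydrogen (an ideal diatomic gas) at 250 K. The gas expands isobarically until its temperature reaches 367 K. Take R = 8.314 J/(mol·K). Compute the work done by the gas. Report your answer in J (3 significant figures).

W ≈ 694 J

Isobaric: W = P ΔV = nR ΔT.
W = (0.713)(8.314)(367 − 250) = 693.6 J.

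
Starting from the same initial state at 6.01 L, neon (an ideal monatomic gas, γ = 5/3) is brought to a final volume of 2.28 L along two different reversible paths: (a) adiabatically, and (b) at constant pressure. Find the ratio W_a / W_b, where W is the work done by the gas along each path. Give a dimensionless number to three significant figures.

Path (a) adiabatic: W = P₁V₁(1 − (V₁/V₂)^(γ−1))/(γ−1) → W_a/(P₁V₁) = -1.362.
Path (b) isobaric: W = P₁(V₂ − V₁) → W_b/(P₁V₁) = -0.6206.
W_a / W_b = -1.362 / -0.6206 = 2.195.

W_a / W_b ≈ 2.20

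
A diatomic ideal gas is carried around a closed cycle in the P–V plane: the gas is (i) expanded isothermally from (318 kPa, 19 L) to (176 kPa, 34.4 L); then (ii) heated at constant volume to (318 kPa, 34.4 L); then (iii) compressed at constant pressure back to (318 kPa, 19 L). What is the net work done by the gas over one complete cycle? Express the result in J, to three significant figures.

W_net ≈ -1310 J

Leg (i): W = PᵢVᵢ ln(V_f/Vᵢ) = (6042) ln(34.4/19) = 3587 J.
Leg (ii): W = 0.
Leg (iii): W = PΔV = (318)(19 − 34.4) = -4897 J.
W_net = 3587 − 4897 = -1311 J.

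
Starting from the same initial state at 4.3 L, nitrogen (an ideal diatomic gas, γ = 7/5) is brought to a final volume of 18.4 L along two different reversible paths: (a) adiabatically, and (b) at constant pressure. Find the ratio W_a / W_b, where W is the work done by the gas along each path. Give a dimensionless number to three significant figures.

Path (a) adiabatic: W = P₁V₁(1 − (V₁/V₂)^(γ−1))/(γ−1) → W_a/(P₁V₁) = 1.102.
Path (b) isobaric: W = P₁(V₂ − V₁) → W_b/(P₁V₁) = 3.279.
W_a / W_b = 1.102 / 3.279 = 0.3362.

W_a / W_b ≈ 0.336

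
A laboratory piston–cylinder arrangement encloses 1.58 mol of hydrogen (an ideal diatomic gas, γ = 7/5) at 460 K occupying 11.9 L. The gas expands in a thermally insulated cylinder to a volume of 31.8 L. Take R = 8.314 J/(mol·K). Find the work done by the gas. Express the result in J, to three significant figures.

Adiabatic: TV^(γ−1) = const with γ = 7/5.
T₂ = T₁ (V₁/V₂)^(γ−1) = 460 × (11.9/31.8)^0.4 = 460 × 0.6749 = 310.5 K.
W_by = nCᵥ(T₁ − T₂) = (1.58)(20.79)(460 − 310.5) = 4911 J.

W ≈ 4910 J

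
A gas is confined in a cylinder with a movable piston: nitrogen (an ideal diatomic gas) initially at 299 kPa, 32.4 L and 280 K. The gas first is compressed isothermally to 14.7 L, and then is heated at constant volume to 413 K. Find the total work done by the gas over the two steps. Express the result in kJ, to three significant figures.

W_total ≈ -7.66 kJ

Step 1 (isothermal): W = P₁V₁ ln(V₂/V₁) = (9688) ln(14.7/32.4) = -7656 J.
Step 2 (isochoric): W = 0 (constant volume).
W_total = -7656 + 0 = -7656 J.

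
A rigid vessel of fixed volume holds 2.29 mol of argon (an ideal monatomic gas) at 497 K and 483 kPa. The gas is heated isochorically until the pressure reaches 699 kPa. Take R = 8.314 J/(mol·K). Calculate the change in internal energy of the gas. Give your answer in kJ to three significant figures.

ΔU ≈ 6.35 kJ

Constant volume ⇒ W = 0, so Q = ΔU = nCᵥΔT with Cᵥ = 3R/2 = 12.47 J/(mol·K).
At constant V, T₂/T₁ = P₂/P₁ ⇒ ΔT = T₁(P₂/P₁ − 1) = 497·(699/483 − 1) = 222.3 K.
ΔU = (2.29)(12.47)(222.3) = 6347 J.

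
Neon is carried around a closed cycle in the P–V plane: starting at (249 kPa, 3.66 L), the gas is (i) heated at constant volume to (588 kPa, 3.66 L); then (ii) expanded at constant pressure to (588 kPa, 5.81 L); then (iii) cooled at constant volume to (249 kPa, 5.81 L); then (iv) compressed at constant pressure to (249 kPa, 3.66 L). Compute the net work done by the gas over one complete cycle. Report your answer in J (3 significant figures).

Constant-volume legs do no work.
W(ii) = (588)(5.81 − 3.66) = 1264 J; W(iv) = (249)(3.66 − 5.81) = -535.3 J.
W_net = 1264 − 535.3 = 728.8 J (the clockwise enclosed area).

W_net ≈ 729 J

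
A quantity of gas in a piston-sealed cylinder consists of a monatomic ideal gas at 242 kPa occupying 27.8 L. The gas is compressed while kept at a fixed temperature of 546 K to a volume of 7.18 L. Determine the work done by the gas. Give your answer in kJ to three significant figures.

W ≈ -9.11 kJ

Isothermal: W = nRT ln(V₂/V₁) = P₁V₁ ln(V₂/V₁).
P₁V₁ = (242 kPa)(27.8 L) = 6728 J.
W = 6728 × ln(7.18/27.8) = 6728 × -1.354
W_by_gas = -9107 J.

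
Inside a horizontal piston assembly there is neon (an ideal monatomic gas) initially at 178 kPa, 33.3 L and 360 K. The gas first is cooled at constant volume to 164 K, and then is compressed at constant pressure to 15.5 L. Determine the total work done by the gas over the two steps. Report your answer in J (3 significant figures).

W_total ≈ -1440 J

Step 1 (isochoric): W = 0 (constant volume).
After step 1: P = 81.09 kPa (V unchanged).
Step 2 (isobaric): W = PΔV = (81.09 kPa)(15.5 − 33.3 L) = -1443 J.
W_total = 0 − 1443 = -1443 J.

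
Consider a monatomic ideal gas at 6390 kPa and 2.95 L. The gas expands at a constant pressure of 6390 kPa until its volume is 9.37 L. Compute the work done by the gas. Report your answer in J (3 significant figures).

W ≈ 41000 J

Isobaric: W = P ΔV.
W = (6390 kPa)(9.37 − 2.95 L) = (6390)(6.42) = 41024 J.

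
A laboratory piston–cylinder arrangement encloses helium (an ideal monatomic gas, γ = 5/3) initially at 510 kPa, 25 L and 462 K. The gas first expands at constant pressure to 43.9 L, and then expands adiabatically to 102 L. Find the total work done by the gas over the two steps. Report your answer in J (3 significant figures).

Step 1 (isobaric): W = PΔV = (510 kPa)(43.9 − 25 L) = 9639 J.
After step 1: P = 510 kPa, V = 43.9 L, T = 811.3 K.
Step 2 (adiabatic): W = (P₁V₁ − P₂V₂)/(γ−1) = (22389 − 12763)/0.667 = 14439 J.
W_total = 9639 + 14439 = 24078 J.

W_total ≈ 24100 J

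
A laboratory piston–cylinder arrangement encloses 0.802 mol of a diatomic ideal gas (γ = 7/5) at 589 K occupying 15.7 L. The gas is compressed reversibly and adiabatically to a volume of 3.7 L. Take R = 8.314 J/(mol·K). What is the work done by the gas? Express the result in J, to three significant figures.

Adiabatic: TV^(γ−1) = const with γ = 7/5.
T₂ = T₁ (V₁/V₂)^(γ−1) = 589 × (15.7/3.7)^0.4 = 589 × 1.783 = 1050 K.
W_by = nCᵥ(T₁ − T₂) = (0.802)(20.79)(589 − 1050) = -7685 J.

W ≈ -7680 J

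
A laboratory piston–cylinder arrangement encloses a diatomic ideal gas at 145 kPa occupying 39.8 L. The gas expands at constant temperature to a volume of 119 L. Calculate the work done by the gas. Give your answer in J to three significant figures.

W ≈ 6320 J

Isothermal: W = nRT ln(V₂/V₁) = P₁V₁ ln(V₂/V₁).
P₁V₁ = (145 kPa)(39.8 L) = 5771 J.
W = 5771 × ln(119/39.8) = 5771 × 1.095
W_by_gas = 6321 J.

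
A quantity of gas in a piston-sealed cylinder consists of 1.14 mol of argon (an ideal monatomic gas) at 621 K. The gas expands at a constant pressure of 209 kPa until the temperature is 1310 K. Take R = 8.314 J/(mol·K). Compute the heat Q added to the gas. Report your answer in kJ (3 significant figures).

Isobaric: W = nRΔT = (1.14)(8.314)(689) = 6530 J.
ΔU = nCᵥΔT with Cᵥ = 3R/2: ΔU = (1.14)(12.47)(689) = 9795 J.
Q = ΔU + W = 9795 + 6530 = 16326 J.

Q ≈ 16.3 kJ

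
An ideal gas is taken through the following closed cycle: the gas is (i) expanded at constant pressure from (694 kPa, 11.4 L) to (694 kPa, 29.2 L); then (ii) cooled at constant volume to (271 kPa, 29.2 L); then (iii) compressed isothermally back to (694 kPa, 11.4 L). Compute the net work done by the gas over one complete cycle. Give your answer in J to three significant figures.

W_net ≈ 4910 J

Leg (i): W = PΔV = (694)(29.2 − 11.4) = 12353 J.
Leg (ii): W = 0.
Leg (iii): W = PᵢVᵢ ln(V_f/Vᵢ) = (7913) ln(11.4/29.2) = -7443 J.
W_net = 12353 − 7443 = 4910 J.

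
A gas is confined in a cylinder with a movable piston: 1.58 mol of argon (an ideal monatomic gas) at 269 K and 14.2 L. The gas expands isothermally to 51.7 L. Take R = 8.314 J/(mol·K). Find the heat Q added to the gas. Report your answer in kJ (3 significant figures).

Q ≈ 4.57 kJ

Isothermal ⇒ ΔU = 0, so Q = W = nRT ln(V₂/V₁).
Q = (1.58)(8.314)(269) ln(51.7/14.2) = 3534 × 1.292 = 4566 J.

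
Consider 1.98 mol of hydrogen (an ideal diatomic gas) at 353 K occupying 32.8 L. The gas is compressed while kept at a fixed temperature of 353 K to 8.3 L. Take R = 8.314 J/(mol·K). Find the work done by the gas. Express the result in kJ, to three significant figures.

Isothermal: W = nRT ln(V₂/V₁).
W = (1.98)(8.314)(353) × ln(8.3/32.8)
  = 5811 × -1.374
W_by_gas = -7985 J.

W ≈ -7.99 kJ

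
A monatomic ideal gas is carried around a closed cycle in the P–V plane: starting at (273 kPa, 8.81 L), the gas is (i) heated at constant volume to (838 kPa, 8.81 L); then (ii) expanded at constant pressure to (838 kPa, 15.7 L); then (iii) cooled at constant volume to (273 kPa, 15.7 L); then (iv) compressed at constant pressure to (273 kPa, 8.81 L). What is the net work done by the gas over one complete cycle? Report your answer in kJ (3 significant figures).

W_net ≈ 3.89 kJ

Constant-volume legs do no work.
W(ii) = (838)(15.7 − 8.81) = 5774 J; W(iv) = (273)(8.81 − 15.7) = -1881 J.
W_net = 5774 − 1881 = 3893 J (the clockwise enclosed area).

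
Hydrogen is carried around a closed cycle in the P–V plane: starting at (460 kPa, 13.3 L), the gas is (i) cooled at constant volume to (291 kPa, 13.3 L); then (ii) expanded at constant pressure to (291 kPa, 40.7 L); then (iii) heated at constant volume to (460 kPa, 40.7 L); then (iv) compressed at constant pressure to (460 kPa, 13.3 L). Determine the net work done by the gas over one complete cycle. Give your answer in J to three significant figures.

W_net ≈ -4630 J

Constant-volume legs do no work.
W(ii) = (291)(40.7 − 13.3) = 7973 J; W(iv) = (460)(13.3 − 40.7) = -12604 J.
W_net = 7973 − 12604 = -4631 J (the counter-clockwise enclosed area).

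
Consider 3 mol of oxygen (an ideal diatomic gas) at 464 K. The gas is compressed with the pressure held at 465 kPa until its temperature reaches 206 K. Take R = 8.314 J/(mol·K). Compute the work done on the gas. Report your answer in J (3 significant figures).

W ≈ 6440 J

Isobaric: W = P ΔV = nR ΔT.
W = (3)(8.314)(206 − 464) = -6435 J.
Work on gas = −W_by = 6435 J.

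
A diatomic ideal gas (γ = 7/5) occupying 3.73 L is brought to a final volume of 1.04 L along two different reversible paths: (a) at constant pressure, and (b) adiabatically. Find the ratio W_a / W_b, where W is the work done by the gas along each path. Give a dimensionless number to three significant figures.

Path (a) isobaric: W = P₁(V₂ − V₁) → W_a/(P₁V₁) = -0.7212.
Path (b) adiabatic: W = P₁V₁(1 − (V₁/V₂)^(γ−1))/(γ−1) → W_b/(P₁V₁) = -1.667.
W_a / W_b = -0.7212 / -1.667 = 0.4327.

W_a / W_b ≈ 0.433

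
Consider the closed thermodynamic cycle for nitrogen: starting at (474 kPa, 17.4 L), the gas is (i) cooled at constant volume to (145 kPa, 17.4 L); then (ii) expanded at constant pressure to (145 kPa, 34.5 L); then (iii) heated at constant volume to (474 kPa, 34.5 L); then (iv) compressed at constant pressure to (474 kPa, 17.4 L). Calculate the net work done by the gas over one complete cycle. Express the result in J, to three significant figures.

Constant-volume legs do no work.
W(ii) = (145)(34.5 − 17.4) = 2480 J; W(iv) = (474)(17.4 − 34.5) = -8105 J.
W_net = 2480 − 8105 = -5626 J (the counter-clockwise enclosed area).

W_net ≈ -5630 J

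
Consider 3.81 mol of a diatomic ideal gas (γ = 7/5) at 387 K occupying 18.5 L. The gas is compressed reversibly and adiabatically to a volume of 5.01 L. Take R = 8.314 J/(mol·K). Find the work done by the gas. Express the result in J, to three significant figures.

W ≈ -21000 J

Adiabatic: TV^(γ−1) = const with γ = 7/5.
T₂ = T₁ (V₁/V₂)^(γ−1) = 387 × (18.5/5.01)^0.4 = 387 × 1.686 = 652.6 K.
W_by = nCᵥ(T₁ − T₂) = (3.81)(20.79)(387 − 652.6) = -21033 J.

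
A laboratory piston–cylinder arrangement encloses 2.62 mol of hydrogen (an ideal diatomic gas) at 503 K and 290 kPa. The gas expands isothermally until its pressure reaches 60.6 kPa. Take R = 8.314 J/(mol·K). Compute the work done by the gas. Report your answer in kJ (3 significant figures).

Isothermal process: W = nRT ln(V₂/V₁) = nRT ln(P₁/P₂).
W = (2.62)(8.314)(503) × ln(290/60.6)
  = 10957 × ln(4.785) = 10957 × 1.566
W_by_gas = 17154 J.

W ≈ 17.2 kJ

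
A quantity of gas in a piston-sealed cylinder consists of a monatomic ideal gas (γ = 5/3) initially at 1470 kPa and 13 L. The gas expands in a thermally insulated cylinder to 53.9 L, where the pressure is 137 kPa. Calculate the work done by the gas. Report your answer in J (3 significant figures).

W ≈ 17600 J

Adiabatic: W = (P₁V₁ − P₂V₂)/(γ − 1) with γ = 5/3.
P₁V₁ = 19110 J, P₂V₂ = 7384 J.
W = (19110 − 7384) / 0.6667 = 17589 J.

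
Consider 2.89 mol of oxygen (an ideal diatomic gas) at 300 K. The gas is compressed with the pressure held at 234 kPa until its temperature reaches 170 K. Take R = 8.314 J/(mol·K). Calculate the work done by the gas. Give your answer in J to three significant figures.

Isobaric: W = P ΔV = nR ΔT.
W = (2.89)(8.314)(170 − 300) = -3124 J.

W ≈ -3120 J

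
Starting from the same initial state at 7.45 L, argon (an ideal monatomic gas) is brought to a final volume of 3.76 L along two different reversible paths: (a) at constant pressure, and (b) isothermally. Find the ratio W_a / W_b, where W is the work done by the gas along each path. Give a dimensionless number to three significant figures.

Path (a) isobaric: W = P₁(V₂ − V₁) → W_a/(P₁V₁) = -0.4953.
Path (b) isothermal: W = P₁V₁ ln(V₂/V₁) → W_b/(P₁V₁) = -0.6838.
W_a / W_b = -0.4953 / -0.6838 = 0.7243.

W_a / W_b ≈ 0.724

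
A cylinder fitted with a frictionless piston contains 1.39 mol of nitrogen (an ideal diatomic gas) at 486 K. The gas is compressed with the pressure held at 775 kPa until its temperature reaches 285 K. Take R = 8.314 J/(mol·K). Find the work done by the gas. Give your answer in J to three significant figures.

W ≈ -2320 J

Isobaric: W = P ΔV = nR ΔT.
W = (1.39)(8.314)(285 − 486) = -2323 J.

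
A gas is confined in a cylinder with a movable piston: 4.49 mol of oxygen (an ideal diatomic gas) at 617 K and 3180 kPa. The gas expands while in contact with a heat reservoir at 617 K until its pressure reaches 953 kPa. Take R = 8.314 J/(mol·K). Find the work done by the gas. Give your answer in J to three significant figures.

Isothermal process: W = nRT ln(V₂/V₁) = nRT ln(P₁/P₂).
W = (4.49)(8.314)(617) × ln(3180/953)
  = 23033 × ln(3.337) = 23033 × 1.205
W_by_gas = 27755 J.

W ≈ 27800 J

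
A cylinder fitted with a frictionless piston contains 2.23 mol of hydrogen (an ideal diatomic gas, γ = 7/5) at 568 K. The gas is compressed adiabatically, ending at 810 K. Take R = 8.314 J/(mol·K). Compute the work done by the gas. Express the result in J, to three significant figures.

W ≈ -11200 J

Adiabatic ⇒ Q = 0, so W_by = −ΔU = nCᵥ(T₁ − T₂).
Cᵥ = 5R/2 = 20.79 J/(mol·K).
W = (2.23)(20.79)(568 − 810) = -11217 J.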